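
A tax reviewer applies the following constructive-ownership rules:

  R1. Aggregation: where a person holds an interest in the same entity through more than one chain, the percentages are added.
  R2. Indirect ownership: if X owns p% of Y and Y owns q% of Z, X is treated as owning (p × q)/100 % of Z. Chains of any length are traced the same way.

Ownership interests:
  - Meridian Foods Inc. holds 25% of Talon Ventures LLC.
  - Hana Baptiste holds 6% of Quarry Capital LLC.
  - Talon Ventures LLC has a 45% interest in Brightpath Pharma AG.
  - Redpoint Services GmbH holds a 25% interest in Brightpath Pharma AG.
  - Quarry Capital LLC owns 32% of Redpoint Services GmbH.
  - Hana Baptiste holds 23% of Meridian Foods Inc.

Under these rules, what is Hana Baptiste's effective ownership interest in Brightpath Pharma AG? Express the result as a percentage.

3.0675%

Chain via Quarry Capital LLC → Redpoint Services GmbH (R2): 6% × 32% × 25% = 0.48% of Brightpath Pharma AG.
Chain via Meridian Foods Inc. → Talon Ventures LLC (R2): 23% × 25% × 45% = 2.5875% of Brightpath Pharma AG.
Aggregating (R1): 0.48% + 2.5875% = 3.0675%.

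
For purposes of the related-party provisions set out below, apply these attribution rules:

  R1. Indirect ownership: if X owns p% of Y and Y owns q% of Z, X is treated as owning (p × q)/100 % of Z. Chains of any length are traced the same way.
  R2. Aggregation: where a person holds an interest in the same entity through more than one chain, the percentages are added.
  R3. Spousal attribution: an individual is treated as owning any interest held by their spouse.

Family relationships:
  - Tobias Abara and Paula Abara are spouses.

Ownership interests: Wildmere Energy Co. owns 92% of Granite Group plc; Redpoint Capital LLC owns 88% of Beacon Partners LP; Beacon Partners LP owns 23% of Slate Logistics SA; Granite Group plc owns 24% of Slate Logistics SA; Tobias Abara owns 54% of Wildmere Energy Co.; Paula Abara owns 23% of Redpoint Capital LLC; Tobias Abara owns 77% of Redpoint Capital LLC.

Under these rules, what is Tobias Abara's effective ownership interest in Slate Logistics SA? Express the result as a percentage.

32.1632%

By spousal attribution (R3), Tobias Abara is treated as also owning Paula Abara's interest in Redpoint Capital LLC, giving 77% + 23% = 100%.
Chain via Wildmere Energy Co. → Granite Group plc (R1): 54% × 92% × 24% = 11.9232% of Slate Logistics SA.
Chain via Redpoint Capital LLC → Beacon Partners LP (R1): 100% × 88% × 23% = 20.24% of Slate Logistics SA.
Aggregating (R2): 11.9232% + 20.24% = 32.1632%.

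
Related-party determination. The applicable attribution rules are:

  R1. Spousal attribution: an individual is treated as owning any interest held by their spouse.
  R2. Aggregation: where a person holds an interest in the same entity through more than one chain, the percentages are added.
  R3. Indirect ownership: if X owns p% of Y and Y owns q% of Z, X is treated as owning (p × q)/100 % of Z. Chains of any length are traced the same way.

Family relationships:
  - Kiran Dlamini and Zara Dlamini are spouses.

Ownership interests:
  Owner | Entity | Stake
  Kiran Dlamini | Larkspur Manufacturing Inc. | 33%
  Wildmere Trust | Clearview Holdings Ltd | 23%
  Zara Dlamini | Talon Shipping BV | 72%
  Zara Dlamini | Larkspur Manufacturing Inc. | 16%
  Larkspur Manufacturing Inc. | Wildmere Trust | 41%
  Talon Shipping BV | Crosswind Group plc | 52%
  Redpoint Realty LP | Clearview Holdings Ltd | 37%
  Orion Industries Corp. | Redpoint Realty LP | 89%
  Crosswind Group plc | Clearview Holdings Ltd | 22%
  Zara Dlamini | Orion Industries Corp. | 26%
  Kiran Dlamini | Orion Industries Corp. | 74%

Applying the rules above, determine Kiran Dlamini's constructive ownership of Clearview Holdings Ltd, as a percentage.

By spousal attribution (R1), Kiran Dlamini is treated as also owning Zara Dlamini's interest in Orion Industries Corp, giving 74% + 26% = 100%.
By spousal attribution (R1), Kiran Dlamini is treated as also owning Zara Dlamini's interest in Larkspur Manufacturing Inc, giving 33% + 16% = 49%.
By spousal attribution (R1), Kiran Dlamini is treated as owning Zara Dlamini's 72% interest in Talon Shipping BV.
Chain via Orion Industries Corp. → Redpoint Realty LP (R3): 100% × 89% × 37% = 32.93% of Clearview Holdings Ltd.
Chain via Larkspur Manufacturing Inc. → Wildmere Trust (R3): 49% × 41% × 23% = 4.6207% of Clearview Holdings Ltd.
Chain via Talon Shipping BV → Crosswind Group plc (R3): 72% × 52% × 22% = 8.2368% of Clearview Holdings Ltd.
Aggregating (R2): 32.93% + 4.6207% + 8.2368% = 45.7875%.

45.7875%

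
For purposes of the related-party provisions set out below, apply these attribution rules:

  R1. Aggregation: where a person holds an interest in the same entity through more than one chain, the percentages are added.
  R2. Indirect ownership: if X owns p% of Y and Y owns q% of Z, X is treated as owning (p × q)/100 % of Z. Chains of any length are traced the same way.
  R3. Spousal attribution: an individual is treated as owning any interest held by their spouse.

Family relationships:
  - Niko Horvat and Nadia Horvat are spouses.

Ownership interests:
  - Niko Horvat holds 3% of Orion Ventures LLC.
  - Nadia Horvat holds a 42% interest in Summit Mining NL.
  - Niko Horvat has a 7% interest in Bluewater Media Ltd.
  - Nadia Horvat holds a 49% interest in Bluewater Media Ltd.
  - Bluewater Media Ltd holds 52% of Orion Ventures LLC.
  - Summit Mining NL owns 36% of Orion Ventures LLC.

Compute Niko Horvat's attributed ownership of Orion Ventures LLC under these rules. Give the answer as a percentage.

47.24%

By spousal attribution (R3), Niko Horvat is treated as also owning Nadia Horvat's interest in Bluewater Media Ltd, giving 7% + 49% = 56%.
By spousal attribution (R3), Niko Horvat is treated as owning Nadia Horvat's 42% interest in Summit Mining NL.
Chain via Bluewater Media Ltd (R2): 56% × 52% = 29.12% of Orion Ventures LLC.
Direct interest in Orion Ventures LLC: 3%.
Chain via Summit Mining NL (R2): 42% × 36% = 15.12% of Orion Ventures LLC.
Aggregating (R1): 29.12% + 3% + 15.12% = 47.24%.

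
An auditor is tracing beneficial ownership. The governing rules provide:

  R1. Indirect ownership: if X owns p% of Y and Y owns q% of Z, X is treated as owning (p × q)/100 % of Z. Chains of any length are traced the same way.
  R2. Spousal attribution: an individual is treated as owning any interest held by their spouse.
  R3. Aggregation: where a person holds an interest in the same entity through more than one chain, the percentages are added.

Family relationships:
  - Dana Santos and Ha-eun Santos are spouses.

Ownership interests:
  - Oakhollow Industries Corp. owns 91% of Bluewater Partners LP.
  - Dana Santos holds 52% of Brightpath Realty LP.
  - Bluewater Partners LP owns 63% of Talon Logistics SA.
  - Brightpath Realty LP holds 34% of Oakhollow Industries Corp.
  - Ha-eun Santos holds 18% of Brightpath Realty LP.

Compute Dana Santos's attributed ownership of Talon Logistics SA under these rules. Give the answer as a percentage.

By spousal attribution (R2), Dana Santos is treated as also owning Ha-eun Santos's interest in Brightpath Realty LP, giving 52% + 18% = 70%.
Chain via Brightpath Realty LP → Oakhollow Industries Corp. → Bluewater Partners LP (R1): 70% × 34% × 91% × 63% = 13.64454% of Talon Logistics SA.

13.64454%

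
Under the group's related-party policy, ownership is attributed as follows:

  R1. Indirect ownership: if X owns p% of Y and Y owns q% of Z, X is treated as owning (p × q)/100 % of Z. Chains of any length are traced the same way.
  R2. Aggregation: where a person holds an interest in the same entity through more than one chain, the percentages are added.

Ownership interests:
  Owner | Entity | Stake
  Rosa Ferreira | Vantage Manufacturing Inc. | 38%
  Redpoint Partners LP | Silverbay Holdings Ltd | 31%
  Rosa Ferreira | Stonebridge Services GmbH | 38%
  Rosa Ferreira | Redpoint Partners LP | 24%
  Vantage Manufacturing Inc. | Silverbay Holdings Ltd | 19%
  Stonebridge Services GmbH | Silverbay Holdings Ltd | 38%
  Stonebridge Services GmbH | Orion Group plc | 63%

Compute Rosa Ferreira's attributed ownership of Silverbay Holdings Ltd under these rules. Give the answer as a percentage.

Chain via Stonebridge Services GmbH (R1): 38% × 38% = 14.44% of Silverbay Holdings Ltd.
Chain via Vantage Manufacturing Inc. (R1): 38% × 19% = 7.22% of Silverbay Holdings Ltd.
Chain via Redpoint Partners LP (R1): 24% × 31% = 7.44% of Silverbay Holdings Ltd.
Aggregating (R2): 14.44% + 7.22% + 7.44% = 29.1%.

29.1%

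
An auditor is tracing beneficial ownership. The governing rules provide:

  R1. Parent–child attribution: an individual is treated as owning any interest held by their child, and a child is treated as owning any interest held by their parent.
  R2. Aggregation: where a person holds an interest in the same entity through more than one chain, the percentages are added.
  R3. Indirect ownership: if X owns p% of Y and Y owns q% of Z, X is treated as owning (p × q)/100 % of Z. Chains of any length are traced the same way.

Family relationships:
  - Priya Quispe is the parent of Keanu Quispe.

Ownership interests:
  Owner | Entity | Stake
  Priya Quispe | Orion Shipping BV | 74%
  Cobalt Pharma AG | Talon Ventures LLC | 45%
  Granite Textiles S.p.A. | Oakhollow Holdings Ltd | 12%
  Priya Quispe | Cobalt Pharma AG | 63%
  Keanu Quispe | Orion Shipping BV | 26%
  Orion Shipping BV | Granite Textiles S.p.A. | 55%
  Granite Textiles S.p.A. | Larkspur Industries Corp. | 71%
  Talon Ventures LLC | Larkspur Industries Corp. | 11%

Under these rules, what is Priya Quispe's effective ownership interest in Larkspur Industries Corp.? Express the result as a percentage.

By parent–child attribution (R1), Priya Quispe is treated as also owning Keanu Quispe's interest in Orion Shipping BV, giving 74% + 26% = 100%.
Chain via Orion Shipping BV → Granite Textiles S.p.A. (R3): 100% × 55% × 71% = 39.05% of Larkspur Industries Corp.
Chain via Cobalt Pharma AG → Talon Ventures LLC (R3): 63% × 45% × 11% = 3.1185% of Larkspur Industries Corp.
Aggregating (R2): 39.05% + 3.1185% = 42.1685%.

42.1685%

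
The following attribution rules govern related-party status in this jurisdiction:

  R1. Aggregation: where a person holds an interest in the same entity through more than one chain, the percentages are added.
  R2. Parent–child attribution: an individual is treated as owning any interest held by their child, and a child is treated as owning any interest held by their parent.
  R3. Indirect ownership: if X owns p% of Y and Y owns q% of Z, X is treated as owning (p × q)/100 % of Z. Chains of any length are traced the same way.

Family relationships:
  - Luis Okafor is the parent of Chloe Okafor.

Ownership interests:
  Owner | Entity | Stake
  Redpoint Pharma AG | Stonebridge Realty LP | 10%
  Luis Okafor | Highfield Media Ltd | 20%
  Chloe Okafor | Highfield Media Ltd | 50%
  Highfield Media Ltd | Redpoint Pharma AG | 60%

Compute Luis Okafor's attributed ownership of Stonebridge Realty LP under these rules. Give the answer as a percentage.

4.2%

By parent–child attribution (R2), Luis Okafor is treated as also owning Chloe Okafor's interest in Highfield Media Ltd, giving 20% + 50% = 70%.
Chain via Highfield Media Ltd → Redpoint Pharma AG (R3): 70% × 60% × 10% = 4.2% of Stonebridge Realty LP.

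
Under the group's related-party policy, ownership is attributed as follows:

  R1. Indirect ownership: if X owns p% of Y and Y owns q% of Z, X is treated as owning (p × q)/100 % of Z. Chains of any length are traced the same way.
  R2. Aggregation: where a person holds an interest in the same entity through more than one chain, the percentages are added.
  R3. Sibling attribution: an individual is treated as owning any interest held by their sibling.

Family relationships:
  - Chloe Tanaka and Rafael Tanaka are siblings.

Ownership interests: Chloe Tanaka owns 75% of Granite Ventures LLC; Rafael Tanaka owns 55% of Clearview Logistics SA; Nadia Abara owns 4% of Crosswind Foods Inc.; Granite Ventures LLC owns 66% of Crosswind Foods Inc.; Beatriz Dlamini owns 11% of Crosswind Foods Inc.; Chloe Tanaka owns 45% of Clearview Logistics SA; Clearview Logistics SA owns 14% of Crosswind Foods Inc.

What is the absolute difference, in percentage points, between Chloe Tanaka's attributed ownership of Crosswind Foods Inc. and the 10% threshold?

By sibling attribution (R3), Chloe Tanaka is treated as also owning Rafael Tanaka's interest in Clearview Logistics SA, giving 45% + 55% = 100%.
Chain via Granite Ventures LLC (R1): 75% × 66% = 49.5% of Crosswind Foods Inc.
Chain via Clearview Logistics SA (R1): 100% × 14% = 14% of Crosswind Foods Inc.
Aggregating (R2): 49.5% + 14% = 63.5%.
63.5% exceeds the 10% threshold by 53.5 percentage points.

53.5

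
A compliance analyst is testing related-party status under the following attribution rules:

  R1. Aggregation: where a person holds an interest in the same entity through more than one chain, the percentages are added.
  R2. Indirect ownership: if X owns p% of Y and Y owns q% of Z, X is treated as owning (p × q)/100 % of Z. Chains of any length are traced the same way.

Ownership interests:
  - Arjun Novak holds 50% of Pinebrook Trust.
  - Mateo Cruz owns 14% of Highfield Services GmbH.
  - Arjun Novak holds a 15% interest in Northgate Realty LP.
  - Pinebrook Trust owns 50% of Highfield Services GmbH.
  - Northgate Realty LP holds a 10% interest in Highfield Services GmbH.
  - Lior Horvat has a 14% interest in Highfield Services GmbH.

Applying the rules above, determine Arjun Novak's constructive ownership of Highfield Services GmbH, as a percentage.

26.5%

Chain via Pinebrook Trust (R2): 50% × 50% = 25% of Highfield Services GmbH.
Chain via Northgate Realty LP (R2): 15% × 10% = 1.5% of Highfield Services GmbH.
Aggregating (R1): 25% + 1.5% = 26.5%.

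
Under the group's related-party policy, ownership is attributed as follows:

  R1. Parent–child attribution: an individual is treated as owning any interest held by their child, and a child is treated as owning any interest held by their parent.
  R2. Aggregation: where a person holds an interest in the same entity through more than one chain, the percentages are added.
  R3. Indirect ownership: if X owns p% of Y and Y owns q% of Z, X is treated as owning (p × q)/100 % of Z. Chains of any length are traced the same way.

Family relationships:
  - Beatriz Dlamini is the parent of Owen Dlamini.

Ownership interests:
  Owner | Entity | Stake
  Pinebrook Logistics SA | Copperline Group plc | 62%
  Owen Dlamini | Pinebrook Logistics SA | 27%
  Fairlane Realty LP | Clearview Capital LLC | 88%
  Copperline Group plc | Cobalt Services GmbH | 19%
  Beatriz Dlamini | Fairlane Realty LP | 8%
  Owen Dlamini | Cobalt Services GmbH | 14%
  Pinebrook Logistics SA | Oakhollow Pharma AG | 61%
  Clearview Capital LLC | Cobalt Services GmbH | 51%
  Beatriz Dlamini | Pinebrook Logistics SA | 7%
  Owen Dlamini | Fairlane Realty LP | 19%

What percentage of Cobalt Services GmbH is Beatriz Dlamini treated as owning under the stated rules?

By parent–child attribution (R1), Beatriz Dlamini is treated as also owning Owen Dlamini's interest in Pinebrook Logistics SA, giving 7% + 27% = 34%.
By parent–child attribution (R1), Beatriz Dlamini is treated as also owning Owen Dlamini's interest in Fairlane Realty LP, giving 8% + 19% = 27%.
By parent–child attribution (R1), Beatriz Dlamini is treated as owning Owen Dlamini's 14% interest in Cobalt Services GmbH.
Chain via Pinebrook Logistics SA → Copperline Group plc (R3): 34% × 62% × 19% = 4.0052% of Cobalt Services GmbH.
Chain via Fairlane Realty LP → Clearview Capital LLC (R3): 27% × 88% × 51% = 12.1176% of Cobalt Services GmbH.
Direct interest in Cobalt Services GmbH: 14%.
Aggregating (R2): 4.0052% + 12.1176% + 14% = 30.1228%.

30.1228%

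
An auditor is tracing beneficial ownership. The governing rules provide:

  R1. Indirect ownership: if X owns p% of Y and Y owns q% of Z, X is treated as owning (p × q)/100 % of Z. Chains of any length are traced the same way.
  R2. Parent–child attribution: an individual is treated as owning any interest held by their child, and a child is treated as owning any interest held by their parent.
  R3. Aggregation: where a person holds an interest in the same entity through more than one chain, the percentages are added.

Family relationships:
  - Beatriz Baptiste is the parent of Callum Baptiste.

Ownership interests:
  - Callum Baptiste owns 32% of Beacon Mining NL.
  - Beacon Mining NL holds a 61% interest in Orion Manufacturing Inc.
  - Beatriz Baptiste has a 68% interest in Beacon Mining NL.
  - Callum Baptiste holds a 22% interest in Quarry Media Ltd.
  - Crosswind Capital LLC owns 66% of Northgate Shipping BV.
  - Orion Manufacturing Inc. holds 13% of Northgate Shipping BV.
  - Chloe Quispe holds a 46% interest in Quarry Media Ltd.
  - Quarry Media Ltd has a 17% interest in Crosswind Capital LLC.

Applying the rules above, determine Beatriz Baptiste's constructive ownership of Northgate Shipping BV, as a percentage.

By parent–child attribution (R2), Beatriz Baptiste is treated as also owning Callum Baptiste's interest in Beacon Mining NL, giving 68% + 32% = 100%.
By parent–child attribution (R2), Beatriz Baptiste is treated as owning Callum Baptiste's 22% interest in Quarry Media Ltd.
Chain via Beacon Mining NL → Orion Manufacturing Inc. (R1): 100% × 61% × 13% = 7.93% of Northgate Shipping BV.
Chain via Quarry Media Ltd → Crosswind Capital LLC (R1): 22% × 17% × 66% = 2.4684% of Northgate Shipping BV.
Aggregating (R3): 7.93% + 2.4684% = 10.3984%.

10.3984%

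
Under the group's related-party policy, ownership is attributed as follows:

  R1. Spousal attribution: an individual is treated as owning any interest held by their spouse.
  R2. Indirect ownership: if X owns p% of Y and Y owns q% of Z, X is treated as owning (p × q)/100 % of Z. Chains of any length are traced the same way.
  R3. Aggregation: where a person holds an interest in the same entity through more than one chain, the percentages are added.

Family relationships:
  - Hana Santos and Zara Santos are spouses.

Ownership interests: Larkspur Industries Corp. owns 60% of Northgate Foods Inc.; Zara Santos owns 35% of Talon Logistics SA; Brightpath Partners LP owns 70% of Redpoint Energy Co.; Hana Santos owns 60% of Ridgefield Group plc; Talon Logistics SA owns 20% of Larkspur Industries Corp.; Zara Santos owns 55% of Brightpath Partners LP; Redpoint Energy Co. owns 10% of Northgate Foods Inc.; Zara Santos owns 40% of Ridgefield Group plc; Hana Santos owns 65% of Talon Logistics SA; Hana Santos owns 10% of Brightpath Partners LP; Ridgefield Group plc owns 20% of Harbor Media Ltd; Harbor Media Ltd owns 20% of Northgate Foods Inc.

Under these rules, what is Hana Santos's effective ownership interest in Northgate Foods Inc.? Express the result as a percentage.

20.55%

By spousal attribution (R1), Hana Santos is treated as also owning Zara Santos's interest in Talon Logistics SA, giving 65% + 35% = 100%.
By spousal attribution (R1), Hana Santos is treated as also owning Zara Santos's interest in Ridgefield Group plc, giving 60% + 40% = 100%.
By spousal attribution (R1), Hana Santos is treated as also owning Zara Santos's interest in Brightpath Partners LP, giving 10% + 55% = 65%.
Chain via Talon Logistics SA → Larkspur Industries Corp. (R2): 100% × 20% × 60% = 12% of Northgate Foods Inc.
Chain via Ridgefield Group plc → Harbor Media Ltd (R2): 100% × 20% × 20% = 4% of Northgate Foods Inc.
Chain via Brightpath Partners LP → Redpoint Energy Co. (R2): 65% × 70% × 10% = 4.55% of Northgate Foods Inc.
Aggregating (R3): 12% + 4% + 4.55% = 20.55%.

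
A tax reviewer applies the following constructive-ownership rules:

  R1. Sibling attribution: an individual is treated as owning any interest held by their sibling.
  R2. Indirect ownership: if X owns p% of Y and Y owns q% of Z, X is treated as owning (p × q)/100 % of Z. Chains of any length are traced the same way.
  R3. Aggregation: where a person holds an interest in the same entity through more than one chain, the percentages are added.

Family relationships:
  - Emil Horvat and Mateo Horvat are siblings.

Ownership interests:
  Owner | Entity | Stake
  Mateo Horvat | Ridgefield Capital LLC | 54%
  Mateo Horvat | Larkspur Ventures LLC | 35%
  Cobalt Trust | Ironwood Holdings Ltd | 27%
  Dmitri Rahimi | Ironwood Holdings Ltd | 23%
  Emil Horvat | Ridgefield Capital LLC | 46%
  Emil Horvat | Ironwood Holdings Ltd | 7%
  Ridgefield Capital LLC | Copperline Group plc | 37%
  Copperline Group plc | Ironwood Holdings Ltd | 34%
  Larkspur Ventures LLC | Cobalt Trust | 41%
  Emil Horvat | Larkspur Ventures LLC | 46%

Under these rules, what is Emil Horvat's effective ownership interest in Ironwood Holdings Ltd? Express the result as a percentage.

28.5467%

By sibling attribution (R1), Emil Horvat is treated as also owning Mateo Horvat's interest in Larkspur Ventures LLC, giving 46% + 35% = 81%.
By sibling attribution (R1), Emil Horvat is treated as also owning Mateo Horvat's interest in Ridgefield Capital LLC, giving 46% + 54% = 100%.
Chain via Larkspur Ventures LLC → Cobalt Trust (R2): 81% × 41% × 27% = 8.9667% of Ironwood Holdings Ltd.
Chain via Ridgefield Capital LLC → Copperline Group plc (R2): 100% × 37% × 34% = 12.58% of Ironwood Holdings Ltd.
Direct interest in Ironwood Holdings Ltd: 7%.
Aggregating (R3): 8.9667% + 12.58% + 7% = 28.5467%.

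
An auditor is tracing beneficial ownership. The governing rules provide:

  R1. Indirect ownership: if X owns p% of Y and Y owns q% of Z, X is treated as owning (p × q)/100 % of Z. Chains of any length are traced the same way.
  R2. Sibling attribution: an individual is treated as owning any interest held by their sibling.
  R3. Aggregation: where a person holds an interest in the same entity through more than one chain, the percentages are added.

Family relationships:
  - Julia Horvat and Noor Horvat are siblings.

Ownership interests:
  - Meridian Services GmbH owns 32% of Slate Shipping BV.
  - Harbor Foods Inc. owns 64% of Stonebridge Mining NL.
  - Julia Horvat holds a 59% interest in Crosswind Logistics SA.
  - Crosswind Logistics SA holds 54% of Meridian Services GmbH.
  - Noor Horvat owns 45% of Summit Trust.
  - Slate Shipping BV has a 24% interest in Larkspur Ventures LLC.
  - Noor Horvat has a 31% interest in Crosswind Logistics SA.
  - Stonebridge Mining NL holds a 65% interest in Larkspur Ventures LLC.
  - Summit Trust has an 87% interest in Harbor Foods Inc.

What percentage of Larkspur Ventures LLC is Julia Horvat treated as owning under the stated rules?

By sibling attribution (R2), Julia Horvat is treated as also owning Noor Horvat's interest in Crosswind Logistics SA, giving 59% + 31% = 90%.
By sibling attribution (R2), Julia Horvat is treated as owning Noor Horvat's 45% interest in Summit Trust.
Chain via Crosswind Logistics SA → Meridian Services GmbH → Slate Shipping BV (R1): 90% × 54% × 32% × 24% = 3.73248% of Larkspur Ventures LLC.
Chain via Summit Trust → Harbor Foods Inc. → Stonebridge Mining NL (R1): 45% × 87% × 64% × 65% = 16.2864% of Larkspur Ventures LLC.
Aggregating (R3): 3.73248% + 16.2864% = 20.01888%.

20.01888%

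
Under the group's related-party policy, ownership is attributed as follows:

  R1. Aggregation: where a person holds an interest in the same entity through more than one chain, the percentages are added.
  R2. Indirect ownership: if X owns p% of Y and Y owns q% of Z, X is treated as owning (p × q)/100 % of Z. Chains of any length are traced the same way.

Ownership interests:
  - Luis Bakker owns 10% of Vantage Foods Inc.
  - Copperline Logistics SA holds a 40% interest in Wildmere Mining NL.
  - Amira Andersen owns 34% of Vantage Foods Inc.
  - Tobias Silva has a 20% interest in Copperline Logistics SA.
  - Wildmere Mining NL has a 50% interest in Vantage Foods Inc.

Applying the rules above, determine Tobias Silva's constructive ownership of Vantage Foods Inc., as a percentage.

4%

Chain via Copperline Logistics SA → Wildmere Mining NL (R2): 20% × 40% × 50% = 4% of Vantage Foods Inc.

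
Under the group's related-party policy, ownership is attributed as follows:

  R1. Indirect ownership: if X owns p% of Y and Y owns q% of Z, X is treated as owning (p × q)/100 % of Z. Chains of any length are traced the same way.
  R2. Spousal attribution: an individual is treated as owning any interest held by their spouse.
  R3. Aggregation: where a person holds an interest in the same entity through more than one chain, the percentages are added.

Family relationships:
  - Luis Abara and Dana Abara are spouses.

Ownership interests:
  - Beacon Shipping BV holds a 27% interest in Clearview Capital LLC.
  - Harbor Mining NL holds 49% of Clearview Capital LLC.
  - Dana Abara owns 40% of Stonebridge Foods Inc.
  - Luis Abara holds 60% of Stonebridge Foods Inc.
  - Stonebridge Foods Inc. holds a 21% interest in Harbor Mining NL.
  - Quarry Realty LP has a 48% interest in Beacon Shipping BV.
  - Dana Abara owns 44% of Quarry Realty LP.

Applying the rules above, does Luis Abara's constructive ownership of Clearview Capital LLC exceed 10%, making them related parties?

Yes

By spousal attribution (R2), Luis Abara is treated as also owning Dana Abara's interest in Stonebridge Foods Inc, giving 60% + 40% = 100%.
By spousal attribution (R2), Luis Abara is treated as owning Dana Abara's 44% interest in Quarry Realty LP.
Chain via Stonebridge Foods Inc. → Harbor Mining NL (R1): 100% × 21% × 49% = 10.29% of Clearview Capital LLC.
Chain via Quarry Realty LP → Beacon Shipping BV (R1): 44% × 48% × 27% = 5.7024% of Clearview Capital LLC.
Aggregating (R3): 10.29% + 5.7024% = 15.9924%.
15.9924% exceeds the 10% threshold, so Luis is a related party to Clearview Capital LLC.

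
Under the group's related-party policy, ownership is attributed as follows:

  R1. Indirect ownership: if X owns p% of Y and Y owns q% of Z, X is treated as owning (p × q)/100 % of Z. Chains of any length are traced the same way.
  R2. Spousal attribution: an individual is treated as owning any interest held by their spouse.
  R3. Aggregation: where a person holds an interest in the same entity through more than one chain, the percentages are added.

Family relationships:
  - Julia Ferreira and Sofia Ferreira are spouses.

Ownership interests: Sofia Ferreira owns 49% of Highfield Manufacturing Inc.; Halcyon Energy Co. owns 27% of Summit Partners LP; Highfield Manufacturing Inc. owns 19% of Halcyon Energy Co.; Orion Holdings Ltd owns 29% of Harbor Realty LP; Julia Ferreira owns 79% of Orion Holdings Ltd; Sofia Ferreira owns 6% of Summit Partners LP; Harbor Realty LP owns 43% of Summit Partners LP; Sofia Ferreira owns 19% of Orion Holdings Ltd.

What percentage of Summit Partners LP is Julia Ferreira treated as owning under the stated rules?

20.7343%

By spousal attribution (R2), Julia Ferreira is treated as also owning Sofia Ferreira's interest in Orion Holdings Ltd, giving 79% + 19% = 98%.
By spousal attribution (R2), Julia Ferreira is treated as owning Sofia Ferreira's 49% interest in Highfield Manufacturing Inc.
By spousal attribution (R2), Julia Ferreira is treated as owning Sofia Ferreira's 6% interest in Summit Partners LP.
Chain via Orion Holdings Ltd → Harbor Realty LP (R1): 98% × 29% × 43% = 12.2206% of Summit Partners LP.
Chain via Highfield Manufacturing Inc. → Halcyon Energy Co. (R1): 49% × 19% × 27% = 2.5137% of Summit Partners LP.
Direct interest in Summit Partners LP: 6%.
Aggregating (R3): 12.2206% + 2.5137% + 6% = 20.7343%.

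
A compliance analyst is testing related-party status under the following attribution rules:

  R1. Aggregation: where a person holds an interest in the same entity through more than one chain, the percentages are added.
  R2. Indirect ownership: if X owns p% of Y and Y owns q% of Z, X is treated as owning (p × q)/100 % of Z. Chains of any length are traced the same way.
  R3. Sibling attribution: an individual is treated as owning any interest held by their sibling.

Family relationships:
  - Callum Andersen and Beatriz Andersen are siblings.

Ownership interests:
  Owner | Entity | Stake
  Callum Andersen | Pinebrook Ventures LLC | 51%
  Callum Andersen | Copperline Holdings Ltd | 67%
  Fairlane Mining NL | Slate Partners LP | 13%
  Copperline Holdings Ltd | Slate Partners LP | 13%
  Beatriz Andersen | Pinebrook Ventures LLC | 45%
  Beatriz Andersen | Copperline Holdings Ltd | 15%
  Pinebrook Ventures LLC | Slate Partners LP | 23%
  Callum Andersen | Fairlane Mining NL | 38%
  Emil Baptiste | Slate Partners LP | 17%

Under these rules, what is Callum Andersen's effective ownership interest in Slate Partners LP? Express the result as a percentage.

By sibling attribution (R3), Callum Andersen is treated as also owning Beatriz Andersen's interest in Copperline Holdings Ltd, giving 67% + 15% = 82%.
By sibling attribution (R3), Callum Andersen is treated as also owning Beatriz Andersen's interest in Pinebrook Ventures LLC, giving 51% + 45% = 96%.
Chain via Copperline Holdings Ltd (R2): 82% × 13% = 10.66% of Slate Partners LP.
Chain via Fairlane Mining NL (R2): 38% × 13% = 4.94% of Slate Partners LP.
Chain via Pinebrook Ventures LLC (R2): 96% × 23% = 22.08% of Slate Partners LP.
Aggregating (R1): 10.66% + 4.94% + 22.08% = 37.68%.

37.68%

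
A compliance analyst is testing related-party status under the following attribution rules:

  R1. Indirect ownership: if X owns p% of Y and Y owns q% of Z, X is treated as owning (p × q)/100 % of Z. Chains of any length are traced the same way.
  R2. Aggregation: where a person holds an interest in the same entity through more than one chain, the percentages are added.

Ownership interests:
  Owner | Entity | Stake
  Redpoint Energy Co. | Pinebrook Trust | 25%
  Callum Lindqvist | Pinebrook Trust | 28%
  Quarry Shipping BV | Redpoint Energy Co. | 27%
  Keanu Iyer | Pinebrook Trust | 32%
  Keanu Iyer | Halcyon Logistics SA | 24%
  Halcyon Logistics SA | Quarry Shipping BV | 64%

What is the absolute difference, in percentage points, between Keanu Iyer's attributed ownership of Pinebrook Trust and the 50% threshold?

Chain via Halcyon Logistics SA → Quarry Shipping BV → Redpoint Energy Co. (R1): 24% × 64% × 27% × 25% = 1.0368% of Pinebrook Trust.
Direct interest in Pinebrook Trust: 32%.
Aggregating (R2): 1.0368% + 32% = 33.0368%.
33.0368% falls short of the 50% threshold by 16.9632 percentage points.

16.9632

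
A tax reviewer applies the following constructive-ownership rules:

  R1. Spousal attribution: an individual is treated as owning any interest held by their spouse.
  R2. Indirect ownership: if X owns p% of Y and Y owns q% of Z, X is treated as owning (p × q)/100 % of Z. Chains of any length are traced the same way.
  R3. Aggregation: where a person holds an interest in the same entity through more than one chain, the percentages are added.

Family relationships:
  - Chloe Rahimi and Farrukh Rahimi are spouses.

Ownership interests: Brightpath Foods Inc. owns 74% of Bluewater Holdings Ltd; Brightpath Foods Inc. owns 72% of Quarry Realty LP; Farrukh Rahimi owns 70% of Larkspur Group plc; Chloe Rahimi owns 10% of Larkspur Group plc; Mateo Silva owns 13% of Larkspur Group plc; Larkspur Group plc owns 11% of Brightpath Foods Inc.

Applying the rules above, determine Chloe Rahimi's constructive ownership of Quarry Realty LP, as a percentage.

6.336%

By spousal attribution (R1), Chloe Rahimi is treated as also owning Farrukh Rahimi's interest in Larkspur Group plc, giving 10% + 70% = 80%.
Chain via Larkspur Group plc → Brightpath Foods Inc. (R2): 80% × 11% × 72% = 6.336% of Quarry Realty LP.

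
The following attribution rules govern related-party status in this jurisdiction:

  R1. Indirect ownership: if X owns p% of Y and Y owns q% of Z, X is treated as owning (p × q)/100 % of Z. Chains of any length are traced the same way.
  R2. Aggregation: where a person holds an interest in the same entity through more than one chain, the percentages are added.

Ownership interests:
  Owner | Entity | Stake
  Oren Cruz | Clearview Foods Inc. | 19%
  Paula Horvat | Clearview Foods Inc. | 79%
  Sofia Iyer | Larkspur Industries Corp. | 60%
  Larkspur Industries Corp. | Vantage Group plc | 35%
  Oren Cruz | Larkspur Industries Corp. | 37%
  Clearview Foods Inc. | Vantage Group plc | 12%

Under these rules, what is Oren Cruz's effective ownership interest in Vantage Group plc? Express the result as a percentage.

15.23%

Chain via Clearview Foods Inc. (R1): 19% × 12% = 2.28% of Vantage Group plc.
Chain via Larkspur Industries Corp. (R1): 37% × 35% = 12.95% of Vantage Group plc.
Aggregating (R2): 2.28% + 12.95% = 15.23%.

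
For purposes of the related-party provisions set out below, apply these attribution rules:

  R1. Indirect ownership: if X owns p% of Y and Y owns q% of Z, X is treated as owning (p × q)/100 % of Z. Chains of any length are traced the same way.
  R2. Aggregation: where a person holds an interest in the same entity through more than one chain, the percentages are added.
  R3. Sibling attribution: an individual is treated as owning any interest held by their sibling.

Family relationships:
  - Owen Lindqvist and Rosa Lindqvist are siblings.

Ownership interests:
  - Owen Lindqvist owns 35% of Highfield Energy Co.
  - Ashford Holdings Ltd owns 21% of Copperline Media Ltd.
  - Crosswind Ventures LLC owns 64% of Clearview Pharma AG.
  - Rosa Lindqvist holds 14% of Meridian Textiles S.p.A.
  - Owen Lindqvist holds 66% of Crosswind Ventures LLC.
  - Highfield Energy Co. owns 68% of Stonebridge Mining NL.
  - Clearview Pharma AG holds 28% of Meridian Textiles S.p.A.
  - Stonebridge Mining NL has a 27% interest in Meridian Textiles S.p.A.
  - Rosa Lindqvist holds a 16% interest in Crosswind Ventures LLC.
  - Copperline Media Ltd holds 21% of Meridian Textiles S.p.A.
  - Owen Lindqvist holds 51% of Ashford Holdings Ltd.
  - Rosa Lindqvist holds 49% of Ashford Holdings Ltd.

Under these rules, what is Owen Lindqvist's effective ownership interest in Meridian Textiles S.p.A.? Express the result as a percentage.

By sibling attribution (R3), Owen Lindqvist is treated as also owning Rosa Lindqvist's interest in Crosswind Ventures LLC, giving 66% + 16% = 82%.
By sibling attribution (R3), Owen Lindqvist is treated as also owning Rosa Lindqvist's interest in Ashford Holdings Ltd, giving 51% + 49% = 100%.
By sibling attribution (R3), Owen Lindqvist is treated as owning Rosa Lindqvist's 14% interest in Meridian Textiles S.p.A.
Chain via Highfield Energy Co. → Stonebridge Mining NL (R1): 35% × 68% × 27% = 6.426% of Meridian Textiles S.p.A.
Chain via Crosswind Ventures LLC → Clearview Pharma AG (R1): 82% × 64% × 28% = 14.6944% of Meridian Textiles S.p.A.
Chain via Ashford Holdings Ltd → Copperline Media Ltd (R1): 100% × 21% × 21% = 4.41% of Meridian Textiles S.p.A.
Direct interest in Meridian Textiles S.p.A: 14%.
Aggregating (R2): 6.426% + 14.6944% + 4.41% + 14% = 39.5304%.

39.5304%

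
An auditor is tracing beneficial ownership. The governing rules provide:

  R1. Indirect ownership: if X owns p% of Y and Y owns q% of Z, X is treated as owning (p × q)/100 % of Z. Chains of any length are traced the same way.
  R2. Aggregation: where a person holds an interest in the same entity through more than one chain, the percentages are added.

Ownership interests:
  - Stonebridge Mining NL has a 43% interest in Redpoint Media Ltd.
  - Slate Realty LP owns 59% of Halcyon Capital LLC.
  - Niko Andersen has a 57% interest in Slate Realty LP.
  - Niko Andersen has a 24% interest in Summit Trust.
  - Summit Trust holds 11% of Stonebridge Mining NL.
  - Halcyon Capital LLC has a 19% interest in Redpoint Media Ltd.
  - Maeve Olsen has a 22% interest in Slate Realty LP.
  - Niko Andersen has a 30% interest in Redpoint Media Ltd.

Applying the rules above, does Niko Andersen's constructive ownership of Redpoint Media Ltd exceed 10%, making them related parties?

Chain via Slate Realty LP → Halcyon Capital LLC (R1): 57% × 59% × 19% = 6.3897% of Redpoint Media Ltd.
Chain via Summit Trust → Stonebridge Mining NL (R1): 24% × 11% × 43% = 1.1352% of Redpoint Media Ltd.
Direct interest in Redpoint Media Ltd: 30%.
Aggregating (R2): 6.3897% + 1.1352% + 30% = 37.5249%.
37.5249% exceeds the 10% threshold, so Niko is a related party to Redpoint Media Ltd.

Yes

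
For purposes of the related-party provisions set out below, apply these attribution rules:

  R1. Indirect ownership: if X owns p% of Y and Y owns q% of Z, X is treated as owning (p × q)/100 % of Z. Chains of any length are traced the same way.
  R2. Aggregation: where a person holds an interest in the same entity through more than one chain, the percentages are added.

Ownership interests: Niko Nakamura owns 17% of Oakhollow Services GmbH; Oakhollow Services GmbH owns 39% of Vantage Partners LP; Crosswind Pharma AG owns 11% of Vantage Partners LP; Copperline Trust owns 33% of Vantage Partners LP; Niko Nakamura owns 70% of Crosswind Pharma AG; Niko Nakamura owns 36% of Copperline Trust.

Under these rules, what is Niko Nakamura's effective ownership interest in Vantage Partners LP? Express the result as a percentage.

Chain via Crosswind Pharma AG (R1): 70% × 11% = 7.7% of Vantage Partners LP.
Chain via Oakhollow Services GmbH (R1): 17% × 39% = 6.63% of Vantage Partners LP.
Chain via Copperline Trust (R1): 36% × 33% = 11.88% of Vantage Partners LP.
Aggregating (R2): 7.7% + 6.63% + 11.88% = 26.21%.

26.21%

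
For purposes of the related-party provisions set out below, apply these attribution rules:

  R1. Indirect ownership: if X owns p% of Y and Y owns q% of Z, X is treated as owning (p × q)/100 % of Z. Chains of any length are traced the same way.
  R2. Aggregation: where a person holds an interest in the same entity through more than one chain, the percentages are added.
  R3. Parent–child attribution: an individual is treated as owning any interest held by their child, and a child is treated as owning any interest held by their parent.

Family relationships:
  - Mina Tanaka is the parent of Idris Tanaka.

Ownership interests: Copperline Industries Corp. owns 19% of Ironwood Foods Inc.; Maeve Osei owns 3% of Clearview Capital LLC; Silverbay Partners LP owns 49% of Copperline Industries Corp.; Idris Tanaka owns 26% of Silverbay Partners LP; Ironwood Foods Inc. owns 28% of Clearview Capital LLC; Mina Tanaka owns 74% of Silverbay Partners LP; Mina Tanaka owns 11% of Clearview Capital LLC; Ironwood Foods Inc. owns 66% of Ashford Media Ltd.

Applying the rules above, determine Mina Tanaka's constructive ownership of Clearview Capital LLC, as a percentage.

13.6068%

By parent–child attribution (R3), Mina Tanaka is treated as also owning Idris Tanaka's interest in Silverbay Partners LP, giving 74% + 26% = 100%.
Chain via Silverbay Partners LP → Copperline Industries Corp. → Ironwood Foods Inc. (R1): 100% × 49% × 19% × 28% = 2.6068% of Clearview Capital LLC.
Direct interest in Clearview Capital LLC: 11%.
Aggregating (R2): 2.6068% + 11% = 13.6068%.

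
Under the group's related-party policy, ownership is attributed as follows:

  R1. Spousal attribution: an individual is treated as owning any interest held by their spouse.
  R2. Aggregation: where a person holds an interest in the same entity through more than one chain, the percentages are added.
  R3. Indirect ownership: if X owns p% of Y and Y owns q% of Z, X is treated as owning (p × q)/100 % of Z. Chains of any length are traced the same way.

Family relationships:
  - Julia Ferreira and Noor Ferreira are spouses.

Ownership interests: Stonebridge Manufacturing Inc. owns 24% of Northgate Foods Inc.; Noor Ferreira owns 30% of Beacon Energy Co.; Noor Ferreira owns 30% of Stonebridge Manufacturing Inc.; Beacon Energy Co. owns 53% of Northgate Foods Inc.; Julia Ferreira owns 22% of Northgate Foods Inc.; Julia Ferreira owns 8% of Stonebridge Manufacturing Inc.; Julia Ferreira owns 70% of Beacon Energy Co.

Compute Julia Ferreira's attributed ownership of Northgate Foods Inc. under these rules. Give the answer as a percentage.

84.12%

By spousal attribution (R1), Julia Ferreira is treated as also owning Noor Ferreira's interest in Stonebridge Manufacturing Inc, giving 8% + 30% = 38%.
By spousal attribution (R1), Julia Ferreira is treated as also owning Noor Ferreira's interest in Beacon Energy Co, giving 70% + 30% = 100%.
Chain via Stonebridge Manufacturing Inc. (R3): 38% × 24% = 9.12% of Northgate Foods Inc.
Chain via Beacon Energy Co. (R3): 100% × 53% = 53% of Northgate Foods Inc.
Direct interest in Northgate Foods Inc: 22%.
Aggregating (R2): 9.12% + 53% + 22% = 84.12%.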